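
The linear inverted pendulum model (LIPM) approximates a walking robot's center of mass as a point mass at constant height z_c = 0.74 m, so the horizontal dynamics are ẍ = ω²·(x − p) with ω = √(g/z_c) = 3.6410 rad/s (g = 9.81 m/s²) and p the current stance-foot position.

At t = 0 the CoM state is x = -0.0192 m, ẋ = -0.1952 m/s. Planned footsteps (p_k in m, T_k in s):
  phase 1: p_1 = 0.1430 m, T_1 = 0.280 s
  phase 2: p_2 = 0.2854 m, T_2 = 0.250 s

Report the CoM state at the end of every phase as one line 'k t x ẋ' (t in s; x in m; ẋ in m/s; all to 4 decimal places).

phase 1: p=0.1430, T=0.280, ωT=1.019480, cosh=1.566268, sinh=1.205485; start (x,ẋ)=(-0.019200, -0.195200) → end (x,ẋ)=(-0.175677, -1.017659)
phase 2: p=0.2854, T=0.250, ωT=0.910250, cosh=1.443684, sinh=1.041260; start (x,ẋ)=(-0.175677, -1.017659) → end (x,ẋ)=(-0.671281, -3.217225)

1 0.2800 -0.1757 -1.0177
2 0.5300 -0.6713 -3.2172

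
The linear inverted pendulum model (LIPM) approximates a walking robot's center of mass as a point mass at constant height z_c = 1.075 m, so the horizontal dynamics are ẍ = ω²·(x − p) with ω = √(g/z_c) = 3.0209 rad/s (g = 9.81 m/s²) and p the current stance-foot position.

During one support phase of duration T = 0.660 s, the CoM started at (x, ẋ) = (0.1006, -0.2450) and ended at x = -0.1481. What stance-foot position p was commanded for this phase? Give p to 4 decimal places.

p = 0.0847

ωT = 3.0209·0.660 = 1.993794; cosh(ωT) = 3.739760, sinh(ωT) = 3.603582
x(T) = p + (x₀−p)·cosh(ωT) + (ẋ₀/ω)·sinh(ωT) ⇒ p·(1 − cosh) = x(T) − x₀·cosh − (ẋ₀/ω)·sinh
numerator   = -0.1481 − (0.1006)·3.739760 − (-0.2450/3.0209)·3.603582 = -0.232063
denominator = 1 − 3.739760 = -2.739760
p = -0.232063 / -2.739760 = 0.0847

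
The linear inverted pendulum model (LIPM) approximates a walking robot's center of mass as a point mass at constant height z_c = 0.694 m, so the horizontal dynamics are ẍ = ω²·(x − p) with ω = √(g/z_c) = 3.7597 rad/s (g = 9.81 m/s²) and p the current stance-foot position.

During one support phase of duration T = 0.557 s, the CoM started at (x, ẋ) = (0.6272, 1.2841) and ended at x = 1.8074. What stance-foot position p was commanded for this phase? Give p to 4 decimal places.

ωT = 3.7597·0.557 = 2.094153; cosh(ωT) = 4.120868, sinh(ωT) = 3.997693
x(T) = p + (x₀−p)·cosh(ωT) + (ẋ₀/ω)·sinh(ωT) ⇒ p·(1 − cosh) = x(T) − x₀·cosh − (ẋ₀/ω)·sinh
numerator   = 1.8074 − (0.6272)·4.120868 − (1.2841/3.7597)·3.997693 = -2.142593
denominator = 1 − 4.120868 = -3.120868
p = -2.142593 / -3.120868 = 0.6865

p = 0.6865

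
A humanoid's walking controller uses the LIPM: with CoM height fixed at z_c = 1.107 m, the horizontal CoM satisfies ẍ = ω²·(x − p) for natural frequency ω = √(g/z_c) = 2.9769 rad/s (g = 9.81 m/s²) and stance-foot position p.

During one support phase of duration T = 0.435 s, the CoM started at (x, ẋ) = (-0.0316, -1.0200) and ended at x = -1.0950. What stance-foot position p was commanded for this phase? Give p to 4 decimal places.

ωT = 2.9769·0.435 = 1.294952; cosh(ωT) = 1.962365, sinh(ωT) = 1.688454
x(T) = p + (x₀−p)·cosh(ωT) + (ẋ₀/ω)·sinh(ωT) ⇒ p·(1 − cosh) = x(T) − x₀·cosh − (ẋ₀/ω)·sinh
numerator   = -1.0950 − (-0.0316)·1.962365 − (-1.0200/2.9769)·1.688454 = -0.454460
denominator = 1 − 1.962365 = -0.962365
p = -0.454460 / -0.962365 = 0.4722

p = 0.4722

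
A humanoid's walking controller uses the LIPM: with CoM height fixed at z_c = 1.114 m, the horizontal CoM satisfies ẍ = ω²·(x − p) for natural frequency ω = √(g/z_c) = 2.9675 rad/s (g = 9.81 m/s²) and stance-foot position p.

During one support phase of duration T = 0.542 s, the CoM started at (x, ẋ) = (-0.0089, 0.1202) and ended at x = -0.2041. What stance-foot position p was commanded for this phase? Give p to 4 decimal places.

ωT = 2.9675·0.542 = 1.608385; cosh(ωT) = 2.597474, sinh(ωT) = 2.397264
x(T) = p + (x₀−p)·cosh(ωT) + (ẋ₀/ω)·sinh(ωT) ⇒ p·(1 − cosh) = x(T) − x₀·cosh − (ẋ₀/ω)·sinh
numerator   = -0.2041 − (-0.0089)·2.597474 − (0.1202/2.9675)·2.397264 = -0.278085
denominator = 1 − 2.597474 = -1.597474
p = -0.278085 / -1.597474 = 0.1741

p = 0.1741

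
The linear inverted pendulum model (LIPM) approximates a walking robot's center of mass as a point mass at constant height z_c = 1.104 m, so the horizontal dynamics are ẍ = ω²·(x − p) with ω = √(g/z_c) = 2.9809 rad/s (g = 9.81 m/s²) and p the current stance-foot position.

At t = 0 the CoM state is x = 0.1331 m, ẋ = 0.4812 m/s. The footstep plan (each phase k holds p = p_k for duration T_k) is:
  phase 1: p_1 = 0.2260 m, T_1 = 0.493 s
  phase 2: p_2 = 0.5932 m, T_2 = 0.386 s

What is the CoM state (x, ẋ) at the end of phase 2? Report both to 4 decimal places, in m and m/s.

x = 0.4164, ẋ = -0.1255

phase 1: p=0.2260, T=0.493, ωT=1.469584, cosh=2.288723, sinh=2.058702; start (x,ẋ)=(0.133100, 0.481200) → end (x,ẋ)=(0.345709, 0.531226)
phase 2: p=0.5932, T=0.386, ωT=1.150627, cosh=1.738307, sinh=1.421868; start (x,ẋ)=(0.345709, 0.531226) → end (x,ẋ)=(0.416376, -0.125542)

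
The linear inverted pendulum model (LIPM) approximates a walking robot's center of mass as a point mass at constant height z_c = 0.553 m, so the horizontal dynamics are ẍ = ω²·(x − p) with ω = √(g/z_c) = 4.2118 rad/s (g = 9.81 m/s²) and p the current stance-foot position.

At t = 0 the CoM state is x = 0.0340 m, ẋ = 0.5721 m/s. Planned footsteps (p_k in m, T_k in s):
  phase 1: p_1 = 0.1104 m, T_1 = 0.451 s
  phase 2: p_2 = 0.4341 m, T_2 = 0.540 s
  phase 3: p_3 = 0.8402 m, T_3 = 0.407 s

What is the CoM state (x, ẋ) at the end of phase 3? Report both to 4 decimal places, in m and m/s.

x = 1.6558, ẋ = 3.7711

phase 1: p=0.1104, T=0.451, ωT=1.899522, cosh=3.416169, sinh=3.266529; start (x,ẋ)=(0.034000, 0.572100) → end (x,ẋ)=(0.293106, 0.903282)
phase 2: p=0.4341, T=0.540, ωT=2.274372, cosh=4.912337, sinh=4.809475; start (x,ẋ)=(0.293106, 0.903282) → end (x,ẋ)=(0.772952, 1.581172)
phase 3: p=0.8402, T=0.407, ωT=1.714203, cosh=2.866177, sinh=2.686070; start (x,ẋ)=(0.772952, 1.581172) → end (x,ẋ)=(1.655845, 3.771127)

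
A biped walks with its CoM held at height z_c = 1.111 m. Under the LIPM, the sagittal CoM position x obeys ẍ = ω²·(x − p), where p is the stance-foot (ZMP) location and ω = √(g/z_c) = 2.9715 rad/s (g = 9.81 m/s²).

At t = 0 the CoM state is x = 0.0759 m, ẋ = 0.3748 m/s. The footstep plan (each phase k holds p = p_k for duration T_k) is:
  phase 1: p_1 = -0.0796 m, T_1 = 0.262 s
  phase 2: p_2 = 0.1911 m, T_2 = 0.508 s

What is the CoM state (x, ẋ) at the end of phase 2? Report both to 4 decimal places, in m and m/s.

x = 0.9381, ẋ = 2.3887

phase 1: p=-0.0796, T=0.262, ωT=0.778533, cosh=1.318677, sinh=0.859598; start (x,ẋ)=(0.075900, 0.374800) → end (x,ẋ)=(0.233877, 0.891433)
phase 2: p=0.1911, T=0.508, ωT=1.509522, cosh=2.372792, sinh=2.151776; start (x,ẋ)=(0.233877, 0.891433) → end (x,ẋ)=(0.938120, 2.388698)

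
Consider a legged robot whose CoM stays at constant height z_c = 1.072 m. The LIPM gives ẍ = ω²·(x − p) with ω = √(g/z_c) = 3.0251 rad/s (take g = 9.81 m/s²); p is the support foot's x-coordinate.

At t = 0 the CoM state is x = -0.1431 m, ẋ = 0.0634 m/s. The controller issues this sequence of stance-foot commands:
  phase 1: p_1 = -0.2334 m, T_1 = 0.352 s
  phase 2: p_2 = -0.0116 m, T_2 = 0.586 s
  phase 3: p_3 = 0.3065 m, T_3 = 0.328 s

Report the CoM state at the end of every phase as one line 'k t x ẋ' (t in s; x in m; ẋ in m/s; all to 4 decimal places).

1 0.3520 -0.0601 0.4519
2 0.9380 0.2685 0.9492
3 1.2660 0.6133 1.3225

phase 1: p=-0.2334, T=0.352, ωT=1.064835, cosh=1.622573, sinh=1.277788; start (x,ẋ)=(-0.143100, 0.063400) → end (x,ẋ)=(-0.060102, 0.451920)
phase 2: p=-0.0116, T=0.586, ωT=1.772709, cosh=3.028324, sinh=2.858452; start (x,ẋ)=(-0.060102, 0.451920) → end (x,ẋ)=(0.268545, 0.949160)
phase 3: p=0.3065, T=0.328, ωT=0.992233, cosh=1.533999, sinh=1.163251; start (x,ẋ)=(0.268545, 0.949160) → end (x,ẋ)=(0.613261, 1.322451)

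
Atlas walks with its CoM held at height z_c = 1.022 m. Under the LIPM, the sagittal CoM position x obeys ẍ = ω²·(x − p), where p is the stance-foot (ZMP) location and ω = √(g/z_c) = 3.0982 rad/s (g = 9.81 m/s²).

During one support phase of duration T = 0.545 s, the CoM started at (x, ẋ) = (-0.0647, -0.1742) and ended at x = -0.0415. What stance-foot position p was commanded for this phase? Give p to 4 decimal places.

p = -0.1593

ωT = 3.0982·0.545 = 1.688519; cosh(ωT) = 2.798127, sinh(ωT) = 2.613334
x(T) = p + (x₀−p)·cosh(ωT) + (ẋ₀/ω)·sinh(ωT) ⇒ p·(1 − cosh) = x(T) − x₀·cosh − (ẋ₀/ω)·sinh
numerator   = -0.0415 − (-0.0647)·2.798127 − (-0.1742/3.0982)·2.613334 = 0.286477
denominator = 1 − 2.798127 = -1.798127
p = 0.286477 / -1.798127 = -0.1593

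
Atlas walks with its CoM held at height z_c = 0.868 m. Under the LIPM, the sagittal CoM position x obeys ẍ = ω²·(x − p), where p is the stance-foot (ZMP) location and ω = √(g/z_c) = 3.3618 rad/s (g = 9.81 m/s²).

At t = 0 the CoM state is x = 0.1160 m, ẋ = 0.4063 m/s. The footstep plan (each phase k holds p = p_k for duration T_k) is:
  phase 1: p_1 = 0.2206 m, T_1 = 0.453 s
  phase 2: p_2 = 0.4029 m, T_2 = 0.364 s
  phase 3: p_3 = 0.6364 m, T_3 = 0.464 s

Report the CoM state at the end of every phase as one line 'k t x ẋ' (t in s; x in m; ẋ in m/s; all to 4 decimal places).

1 0.4530 0.2333 0.2080
2 0.8170 0.1857 -0.5013
3 1.2810 -0.8223 -4.6909

phase 1: p=0.2206, T=0.453, ωT=1.522895, cosh=2.401781, sinh=2.183702; start (x,ẋ)=(0.116000, 0.406300) → end (x,ẋ)=(0.233291, 0.207958)
phase 2: p=0.4029, T=0.364, ωT=1.223695, cosh=1.846934, sinh=1.552793; start (x,ẋ)=(0.233291, 0.207958) → end (x,ẋ)=(0.185698, -0.501304)
phase 3: p=0.6364, T=0.464, ωT=1.559875, cosh=2.484195, sinh=2.274033; start (x,ẋ)=(0.185698, -0.501304) → end (x,ẋ)=(-0.822331, -4.690884)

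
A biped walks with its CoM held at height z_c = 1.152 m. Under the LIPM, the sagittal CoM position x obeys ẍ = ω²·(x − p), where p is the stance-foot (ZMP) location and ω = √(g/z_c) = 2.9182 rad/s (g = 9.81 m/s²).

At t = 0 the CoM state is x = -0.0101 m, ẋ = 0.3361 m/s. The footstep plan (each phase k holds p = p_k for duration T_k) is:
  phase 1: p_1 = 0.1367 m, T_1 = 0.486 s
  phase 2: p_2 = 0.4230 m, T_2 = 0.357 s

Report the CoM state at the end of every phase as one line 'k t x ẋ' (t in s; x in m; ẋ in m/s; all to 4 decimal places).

phase 1: p=0.1367, T=0.486, ωT=1.418245, cosh=2.186003, sinh=1.943864; start (x,ẋ)=(-0.010100, 0.336100) → end (x,ẋ)=(0.039677, -0.098020)
phase 2: p=0.4230, T=0.357, ωT=1.041797, cosh=1.593563, sinh=1.240743; start (x,ẋ)=(0.039677, -0.098020) → end (x,ẋ)=(-0.229525, -1.544113)

1 0.4860 0.0397 -0.0980
2 0.8430 -0.2295 -1.5441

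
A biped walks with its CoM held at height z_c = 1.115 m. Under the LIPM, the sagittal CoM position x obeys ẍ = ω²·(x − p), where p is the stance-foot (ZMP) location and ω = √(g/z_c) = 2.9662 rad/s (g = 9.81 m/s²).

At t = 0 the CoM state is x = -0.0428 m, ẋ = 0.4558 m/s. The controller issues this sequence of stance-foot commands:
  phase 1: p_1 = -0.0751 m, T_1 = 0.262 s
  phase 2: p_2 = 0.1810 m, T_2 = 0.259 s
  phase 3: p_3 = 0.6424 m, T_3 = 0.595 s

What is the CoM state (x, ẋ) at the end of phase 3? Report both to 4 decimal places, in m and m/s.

phase 1: p=-0.0751, T=0.262, ωT=0.777144, cosh=1.317484, sinh=0.857767; start (x,ẋ)=(-0.042800, 0.455800) → end (x,ẋ)=(0.099263, 0.682691)
phase 2: p=0.1810, T=0.259, ωT=0.768246, cosh=1.309903, sinh=0.846077; start (x,ẋ)=(0.099263, 0.682691) → end (x,ẋ)=(0.268663, 0.689129)
phase 3: p=0.6424, T=0.595, ωT=1.764889, cosh=3.006065, sinh=2.834859; start (x,ẋ)=(0.268663, 0.689129) → end (x,ẋ)=(0.177538, -1.071096)

x = 0.1775, ẋ = -1.0711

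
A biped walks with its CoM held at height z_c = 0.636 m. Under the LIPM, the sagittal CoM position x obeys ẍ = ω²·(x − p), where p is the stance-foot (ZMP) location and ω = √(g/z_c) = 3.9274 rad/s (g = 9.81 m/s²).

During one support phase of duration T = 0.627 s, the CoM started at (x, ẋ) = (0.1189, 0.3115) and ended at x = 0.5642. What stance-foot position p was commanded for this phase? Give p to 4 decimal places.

p = 0.1223

ωT = 3.9274·0.627 = 2.462480; cosh(ωT) = 5.909548, sinh(ωT) = 5.824325
x(T) = p + (x₀−p)·cosh(ωT) + (ẋ₀/ω)·sinh(ωT) ⇒ p·(1 − cosh) = x(T) − x₀·cosh − (ẋ₀/ω)·sinh
numerator   = 0.5642 − (0.1189)·5.909548 − (0.3115/3.9274)·5.824325 = -0.600399
denominator = 1 − 5.909548 = -4.909548
p = -0.600399 / -4.909548 = 0.1223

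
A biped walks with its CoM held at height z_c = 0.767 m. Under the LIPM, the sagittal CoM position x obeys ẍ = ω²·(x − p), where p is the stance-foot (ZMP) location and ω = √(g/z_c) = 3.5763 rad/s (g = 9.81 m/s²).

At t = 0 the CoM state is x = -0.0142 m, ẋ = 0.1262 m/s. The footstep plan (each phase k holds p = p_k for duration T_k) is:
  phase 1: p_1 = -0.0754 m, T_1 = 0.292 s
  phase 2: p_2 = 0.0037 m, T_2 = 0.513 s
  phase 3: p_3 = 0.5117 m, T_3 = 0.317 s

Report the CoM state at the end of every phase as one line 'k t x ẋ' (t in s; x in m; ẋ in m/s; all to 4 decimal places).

1 0.2920 0.0662 0.4739
2 0.8050 0.6089 2.2044
3 1.1220 1.5368 4.2636

phase 1: p=-0.0754, T=0.292, ωT=1.044280, cosh=1.596648, sinh=1.244703; start (x,ẋ)=(-0.014200, 0.126200) → end (x,ẋ)=(0.066238, 0.473925)
phase 2: p=0.0037, T=0.513, ωT=1.834642, cosh=3.211281, sinh=3.051610; start (x,ẋ)=(0.066238, 0.473925) → end (x,ẋ)=(0.608920, 2.204409)
phase 3: p=0.5117, T=0.317, ωT=1.133687, cosh=1.714468, sinh=1.392624; start (x,ẋ)=(0.608920, 2.204409) → end (x,ẋ)=(1.536785, 4.263587)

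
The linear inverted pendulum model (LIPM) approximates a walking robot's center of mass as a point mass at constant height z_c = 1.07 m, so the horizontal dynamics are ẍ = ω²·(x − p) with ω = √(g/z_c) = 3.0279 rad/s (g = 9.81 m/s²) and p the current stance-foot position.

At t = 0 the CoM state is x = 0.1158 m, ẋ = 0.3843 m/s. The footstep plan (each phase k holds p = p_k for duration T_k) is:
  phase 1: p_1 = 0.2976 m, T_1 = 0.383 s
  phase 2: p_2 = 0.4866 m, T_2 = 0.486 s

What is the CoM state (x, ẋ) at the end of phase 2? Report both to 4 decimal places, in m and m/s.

phase 1: p=0.2976, T=0.383, ωT=1.159686, cosh=1.751258, sinh=1.437673; start (x,ẋ)=(0.115800, 0.384300) → end (x,ẋ)=(0.161690, -0.118391)
phase 2: p=0.4866, T=0.486, ωT=1.471559, cosh=2.292795, sinh=2.063228; start (x,ẋ)=(0.161690, -0.118391) → end (x,ẋ)=(-0.339023, -2.301237)

x = -0.3390, ẋ = -2.3012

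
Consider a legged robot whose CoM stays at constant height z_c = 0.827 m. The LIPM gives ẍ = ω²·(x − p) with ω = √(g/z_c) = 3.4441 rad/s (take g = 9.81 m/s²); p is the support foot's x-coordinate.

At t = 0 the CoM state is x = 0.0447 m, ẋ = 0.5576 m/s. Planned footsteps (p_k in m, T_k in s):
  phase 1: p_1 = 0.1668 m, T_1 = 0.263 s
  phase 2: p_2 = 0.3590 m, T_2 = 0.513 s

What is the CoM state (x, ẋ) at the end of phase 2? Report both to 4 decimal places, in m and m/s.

phase 1: p=0.1668, T=0.263, ωT=0.905798, cosh=1.439063, sinh=1.034843; start (x,ẋ)=(0.044700, 0.557600) → end (x,ẋ)=(0.158632, 0.367244)
phase 2: p=0.3590, T=0.513, ωT=1.766823, cosh=3.011554, sinh=2.840679; start (x,ẋ)=(0.158632, 0.367244) → end (x,ẋ)=(0.058481, -0.854344)

x = 0.0585, ẋ = -0.8543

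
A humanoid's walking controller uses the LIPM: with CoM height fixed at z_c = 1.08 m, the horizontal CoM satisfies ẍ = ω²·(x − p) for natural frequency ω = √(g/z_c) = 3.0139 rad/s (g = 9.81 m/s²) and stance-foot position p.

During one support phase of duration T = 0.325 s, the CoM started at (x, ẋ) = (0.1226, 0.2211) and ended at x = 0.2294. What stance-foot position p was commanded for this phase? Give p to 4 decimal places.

ωT = 3.0139·0.325 = 0.979518; cosh(ωT) = 1.519332, sinh(ωT) = 1.143839
x(T) = p + (x₀−p)·cosh(ωT) + (ẋ₀/ω)·sinh(ωT) ⇒ p·(1 − cosh) = x(T) − x₀·cosh − (ẋ₀/ω)·sinh
numerator   = 0.2294 − (0.1226)·1.519332 − (0.2211/3.0139)·1.143839 = -0.040782
denominator = 1 − 1.519332 = -0.519332
p = -0.040782 / -0.519332 = 0.0785

p = 0.0785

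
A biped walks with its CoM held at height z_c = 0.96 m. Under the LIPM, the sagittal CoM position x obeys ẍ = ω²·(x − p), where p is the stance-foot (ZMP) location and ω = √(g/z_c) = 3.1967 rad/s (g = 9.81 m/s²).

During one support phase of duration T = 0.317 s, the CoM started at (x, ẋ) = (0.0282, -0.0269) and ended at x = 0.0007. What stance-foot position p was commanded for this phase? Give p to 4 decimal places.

ωT = 3.1967·0.317 = 1.013354; cosh(ωT) = 1.558912, sinh(ωT) = 1.195913
x(T) = p + (x₀−p)·cosh(ωT) + (ẋ₀/ω)·sinh(ωT) ⇒ p·(1 − cosh) = x(T) − x₀·cosh − (ẋ₀/ω)·sinh
numerator   = 0.0007 − (0.0282)·1.558912 − (-0.0269/3.1967)·1.195913 = -0.033198
denominator = 1 − 1.558912 = -0.558912
p = -0.033198 / -0.558912 = 0.0594

p = 0.0594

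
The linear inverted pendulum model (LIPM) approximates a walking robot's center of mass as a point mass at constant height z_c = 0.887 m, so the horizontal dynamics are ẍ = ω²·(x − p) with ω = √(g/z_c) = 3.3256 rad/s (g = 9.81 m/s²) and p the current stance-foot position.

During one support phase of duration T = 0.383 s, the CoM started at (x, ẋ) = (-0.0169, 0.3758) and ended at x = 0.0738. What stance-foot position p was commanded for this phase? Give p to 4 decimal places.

ωT = 3.3256·0.383 = 1.273705; cosh(ωT) = 1.926931, sinh(ωT) = 1.647138
x(T) = p + (x₀−p)·cosh(ωT) + (ẋ₀/ω)·sinh(ωT) ⇒ p·(1 − cosh) = x(T) − x₀·cosh − (ẋ₀/ω)·sinh
numerator   = 0.0738 − (-0.0169)·1.926931 − (0.3758/3.3256)·1.647138 = -0.079765
denominator = 1 − 1.926931 = -0.926931
p = -0.079765 / -0.926931 = 0.0861

p = 0.0861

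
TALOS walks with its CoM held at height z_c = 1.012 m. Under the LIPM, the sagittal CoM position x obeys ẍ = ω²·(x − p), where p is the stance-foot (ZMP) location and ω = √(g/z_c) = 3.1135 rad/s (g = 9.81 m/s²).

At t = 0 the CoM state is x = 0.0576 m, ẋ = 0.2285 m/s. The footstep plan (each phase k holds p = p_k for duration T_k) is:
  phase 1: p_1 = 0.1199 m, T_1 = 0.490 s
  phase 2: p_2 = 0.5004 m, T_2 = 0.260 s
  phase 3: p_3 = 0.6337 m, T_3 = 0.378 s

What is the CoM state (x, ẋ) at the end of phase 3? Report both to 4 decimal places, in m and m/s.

phase 1: p=0.1199, T=0.490, ωT=1.525615, cosh=2.407729, sinh=2.190242; start (x,ẋ)=(0.057600, 0.228500) → end (x,ẋ)=(0.130640, 0.125323)
phase 2: p=0.5004, T=0.260, ωT=0.809510, cosh=1.345941, sinh=0.900865; start (x,ẋ)=(0.130640, 0.125323) → end (x,ẋ)=(0.038986, -0.868441)
phase 3: p=0.6337, T=0.378, ωT=1.176903, cosh=1.776271, sinh=1.468040; start (x,ẋ)=(0.038986, -0.868441) → end (x,ẋ)=(-0.832149, -4.260869)

x = -0.8321, ẋ = -4.2609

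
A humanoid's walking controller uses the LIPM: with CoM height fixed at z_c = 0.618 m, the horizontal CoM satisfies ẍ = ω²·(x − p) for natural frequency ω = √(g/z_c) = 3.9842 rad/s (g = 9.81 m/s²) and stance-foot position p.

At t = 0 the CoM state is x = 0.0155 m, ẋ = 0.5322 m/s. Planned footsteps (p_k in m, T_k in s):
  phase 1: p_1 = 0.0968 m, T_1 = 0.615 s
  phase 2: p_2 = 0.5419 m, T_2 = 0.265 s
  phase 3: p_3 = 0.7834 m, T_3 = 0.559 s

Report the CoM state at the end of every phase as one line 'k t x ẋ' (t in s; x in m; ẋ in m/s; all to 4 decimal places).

1 0.6150 0.3905 1.2441
2 0.8800 0.6925 1.2425
3 1.4390 1.7861 4.1679

phase 1: p=0.0968, T=0.615, ωT=2.450283, cosh=5.838948, sinh=5.752679; start (x,ẋ)=(0.015500, 0.532200) → end (x,ẋ)=(0.390523, 1.244107)
phase 2: p=0.5419, T=0.265, ωT=1.055813, cosh=1.611110, sinh=1.263201; start (x,ẋ)=(0.390523, 1.244107) → end (x,ẋ)=(0.692462, 1.242534)
phase 3: p=0.7834, T=0.559, ωT=2.227168, cosh=4.690699, sinh=4.582865; start (x,ẋ)=(0.692462, 1.242534) → end (x,ẋ)=(1.786073, 4.167908)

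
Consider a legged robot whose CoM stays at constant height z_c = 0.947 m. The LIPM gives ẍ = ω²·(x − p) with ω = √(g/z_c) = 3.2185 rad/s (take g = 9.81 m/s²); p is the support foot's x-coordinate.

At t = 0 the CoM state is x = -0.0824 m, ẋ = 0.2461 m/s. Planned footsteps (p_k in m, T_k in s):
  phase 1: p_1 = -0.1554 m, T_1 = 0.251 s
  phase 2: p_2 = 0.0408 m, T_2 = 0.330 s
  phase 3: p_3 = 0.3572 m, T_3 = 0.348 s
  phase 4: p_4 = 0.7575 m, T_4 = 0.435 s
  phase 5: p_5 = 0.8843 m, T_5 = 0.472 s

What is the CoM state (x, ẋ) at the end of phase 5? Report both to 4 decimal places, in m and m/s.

x = -0.7049, ẋ = -4.9342

phase 1: p=-0.1554, T=0.251, ωT=0.807844, cosh=1.344442, sinh=0.898624; start (x,ẋ)=(-0.082400, 0.246100) → end (x,ẋ)=(0.011457, 0.541999)
phase 2: p=0.0408, T=0.330, ωT=1.062105, cosh=1.619090, sinh=1.273363; start (x,ẋ)=(0.011457, 0.541999) → end (x,ẋ)=(0.207727, 0.757288)
phase 3: p=0.3572, T=0.348, ωT=1.120038, cosh=1.695619, sinh=1.369352; start (x,ẋ)=(0.207727, 0.757288) → end (x,ẋ)=(0.425948, 0.625304)
phase 4: p=0.7575, T=0.435, ωT=1.400048, cosh=2.150989, sinh=1.904404; start (x,ẋ)=(0.425948, 0.625304) → end (x,ẋ)=(0.414330, -0.687170)
phase 5: p=0.8843, T=0.472, ωT=1.519132, cosh=2.393580, sinh=2.174678; start (x,ẋ)=(0.414330, -0.687170) → end (x,ẋ)=(-0.704918, -4.934211)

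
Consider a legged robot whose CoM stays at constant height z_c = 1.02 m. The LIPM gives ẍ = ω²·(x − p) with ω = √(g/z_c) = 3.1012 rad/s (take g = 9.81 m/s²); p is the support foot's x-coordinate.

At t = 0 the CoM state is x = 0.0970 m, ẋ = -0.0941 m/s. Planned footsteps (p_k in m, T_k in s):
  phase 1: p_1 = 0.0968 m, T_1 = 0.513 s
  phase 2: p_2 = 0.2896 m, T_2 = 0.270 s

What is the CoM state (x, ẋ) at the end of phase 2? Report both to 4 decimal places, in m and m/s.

x = -0.1444, ẋ = -1.0954

phase 1: p=0.0968, T=0.513, ωT=1.590916, cosh=2.555990, sinh=2.352251; start (x,ẋ)=(0.097000, -0.094100) → end (x,ẋ)=(0.025937, -0.239060)
phase 2: p=0.2896, T=0.270, ωT=0.837324, cosh=1.371522, sinh=0.938655; start (x,ẋ)=(0.025937, -0.239060) → end (x,ẋ)=(-0.144377, -1.095388)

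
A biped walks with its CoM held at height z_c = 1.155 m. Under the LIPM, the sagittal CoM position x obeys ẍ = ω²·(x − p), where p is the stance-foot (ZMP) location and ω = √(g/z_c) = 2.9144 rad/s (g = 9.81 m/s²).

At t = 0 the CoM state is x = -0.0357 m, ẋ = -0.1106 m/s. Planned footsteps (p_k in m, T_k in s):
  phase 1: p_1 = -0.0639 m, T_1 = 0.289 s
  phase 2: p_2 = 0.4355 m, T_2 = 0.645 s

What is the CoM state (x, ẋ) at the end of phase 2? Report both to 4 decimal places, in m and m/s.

phase 1: p=-0.0639, T=0.289, ωT=0.842262, cosh=1.376173, sinh=0.945438; start (x,ẋ)=(-0.035700, -0.110600) → end (x,ẋ)=(-0.060971, -0.074503)
phase 2: p=0.4355, T=0.645, ωT=1.879788, cosh=3.352369, sinh=3.199747; start (x,ẋ)=(-0.060971, -0.074503) → end (x,ẋ)=(-1.310651, -4.879521)

x = -1.3107, ẋ = -4.8795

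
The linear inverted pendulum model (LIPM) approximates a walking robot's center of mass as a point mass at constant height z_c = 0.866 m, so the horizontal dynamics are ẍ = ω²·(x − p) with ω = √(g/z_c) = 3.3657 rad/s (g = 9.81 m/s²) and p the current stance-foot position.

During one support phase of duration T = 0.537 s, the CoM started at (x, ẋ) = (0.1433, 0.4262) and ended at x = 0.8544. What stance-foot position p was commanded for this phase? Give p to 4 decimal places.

p = -0.0143

ωT = 3.3657·0.537 = 1.807381; cosh(ωT) = 3.129274, sinh(ωT) = 2.965191
x(T) = p + (x₀−p)·cosh(ωT) + (ẋ₀/ω)·sinh(ωT) ⇒ p·(1 − cosh) = x(T) − x₀·cosh − (ẋ₀/ω)·sinh
numerator   = 0.8544 − (0.1433)·3.129274 − (0.4262/3.3657)·2.965191 = 0.030492
denominator = 1 − 3.129274 = -2.129274
p = 0.030492 / -2.129274 = -0.0143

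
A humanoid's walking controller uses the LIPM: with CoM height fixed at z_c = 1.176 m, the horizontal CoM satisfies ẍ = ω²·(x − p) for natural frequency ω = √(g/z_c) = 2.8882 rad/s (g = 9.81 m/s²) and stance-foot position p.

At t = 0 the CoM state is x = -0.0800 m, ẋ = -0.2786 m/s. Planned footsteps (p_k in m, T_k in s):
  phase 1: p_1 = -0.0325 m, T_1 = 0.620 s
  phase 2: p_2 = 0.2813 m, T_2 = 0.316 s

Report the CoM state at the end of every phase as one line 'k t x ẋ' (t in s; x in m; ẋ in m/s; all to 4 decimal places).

1 0.6200 -0.4598 -1.2578
2 0.9360 -1.2455 -4.0554

phase 1: p=-0.0325, T=0.620, ωT=1.790684, cosh=3.080198, sinh=2.913352; start (x,ẋ)=(-0.080000, -0.278600) → end (x,ẋ)=(-0.459836, -1.257825)
phase 2: p=0.2813, T=0.316, ωT=0.912671, cosh=1.446209, sinh=1.044759; start (x,ẋ)=(-0.459836, -1.257825) → end (x,ẋ)=(-1.245534, -4.055433)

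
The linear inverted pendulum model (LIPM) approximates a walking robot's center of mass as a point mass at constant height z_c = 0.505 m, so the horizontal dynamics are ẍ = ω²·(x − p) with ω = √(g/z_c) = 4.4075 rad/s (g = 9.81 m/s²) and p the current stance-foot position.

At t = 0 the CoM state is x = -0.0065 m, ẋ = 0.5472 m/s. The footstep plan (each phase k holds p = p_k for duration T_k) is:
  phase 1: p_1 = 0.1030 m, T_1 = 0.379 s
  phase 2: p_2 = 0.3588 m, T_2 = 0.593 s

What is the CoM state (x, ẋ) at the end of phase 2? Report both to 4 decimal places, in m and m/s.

phase 1: p=0.1030, T=0.379, ωT=1.670442, cosh=2.751341, sinh=2.563178; start (x,ẋ)=(-0.006500, 0.547200) → end (x,ẋ)=(0.119952, 0.268490)
phase 2: p=0.3588, T=0.593, ωT=2.613647, cosh=6.861005, sinh=6.787739; start (x,ẋ)=(0.119952, 0.268490) → end (x,ẋ)=(-0.866453, -5.303501)

x = -0.8665, ẋ = -5.3035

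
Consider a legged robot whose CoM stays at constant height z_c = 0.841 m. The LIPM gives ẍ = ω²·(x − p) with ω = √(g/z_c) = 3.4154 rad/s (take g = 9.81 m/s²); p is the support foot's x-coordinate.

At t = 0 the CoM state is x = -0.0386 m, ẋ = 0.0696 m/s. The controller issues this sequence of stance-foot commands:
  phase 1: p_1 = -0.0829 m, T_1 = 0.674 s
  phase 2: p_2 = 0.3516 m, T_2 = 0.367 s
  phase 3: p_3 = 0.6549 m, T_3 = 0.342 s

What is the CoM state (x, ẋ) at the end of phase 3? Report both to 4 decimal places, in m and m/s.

x = 1.2941, ẋ = 2.6365

phase 1: p=-0.0829, T=0.674, ωT=2.301980, cosh=5.047004, sinh=4.946943; start (x,ẋ)=(-0.038600, 0.069600) → end (x,ẋ)=(0.241492, 1.099755)
phase 2: p=0.3516, T=0.367, ωT=1.253452, cosh=1.893965, sinh=1.608447; start (x,ẋ)=(0.241492, 1.099755) → end (x,ẋ)=(0.660978, 1.478022)
phase 3: p=0.6549, T=0.342, ωT=1.168067, cosh=1.763369, sinh=1.452401; start (x,ẋ)=(0.660978, 1.478022) → end (x,ẋ)=(1.294149, 2.636451)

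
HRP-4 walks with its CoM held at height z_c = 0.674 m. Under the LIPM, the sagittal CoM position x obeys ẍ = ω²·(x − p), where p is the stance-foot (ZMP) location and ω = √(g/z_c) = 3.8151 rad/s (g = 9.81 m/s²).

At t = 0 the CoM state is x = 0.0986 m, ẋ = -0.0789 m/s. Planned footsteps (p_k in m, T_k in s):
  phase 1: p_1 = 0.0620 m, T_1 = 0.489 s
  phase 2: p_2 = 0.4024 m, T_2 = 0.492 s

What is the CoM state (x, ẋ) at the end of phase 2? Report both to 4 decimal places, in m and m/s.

x = -0.3991, ẋ = -2.8643

phase 1: p=0.0620, T=0.489, ωT=1.865584, cosh=3.307256, sinh=3.152450; start (x,ẋ)=(0.098600, -0.078900) → end (x,ẋ)=(0.117850, 0.179243)
phase 2: p=0.4024, T=0.492, ωT=1.877029, cosh=3.343554, sinh=3.190510; start (x,ẋ)=(0.117850, 0.179243) → end (x,ẋ)=(-0.399111, -2.864271)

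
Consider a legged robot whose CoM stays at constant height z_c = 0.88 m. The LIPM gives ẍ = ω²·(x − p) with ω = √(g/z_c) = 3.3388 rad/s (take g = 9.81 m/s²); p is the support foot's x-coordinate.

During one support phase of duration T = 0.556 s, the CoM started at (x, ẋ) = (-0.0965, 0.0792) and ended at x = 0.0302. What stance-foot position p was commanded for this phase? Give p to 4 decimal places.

ωT = 3.3388·0.556 = 1.856373; cosh(ωT) = 3.278359, sinh(ωT) = 3.122120
x(T) = p + (x₀−p)·cosh(ωT) + (ẋ₀/ω)·sinh(ωT) ⇒ p·(1 − cosh) = x(T) − x₀·cosh − (ẋ₀/ω)·sinh
numerator   = 0.0302 − (-0.0965)·3.278359 − (0.0792/3.3388)·3.122120 = 0.272501
denominator = 1 − 3.278359 = -2.278359
p = 0.272501 / -2.278359 = -0.1196

p = -0.1196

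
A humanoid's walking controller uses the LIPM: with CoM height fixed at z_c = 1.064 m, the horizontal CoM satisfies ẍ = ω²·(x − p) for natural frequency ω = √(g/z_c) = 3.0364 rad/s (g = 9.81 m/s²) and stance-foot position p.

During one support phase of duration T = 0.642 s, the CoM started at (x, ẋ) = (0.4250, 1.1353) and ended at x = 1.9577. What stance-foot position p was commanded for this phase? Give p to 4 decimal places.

p = 0.3297

ωT = 3.0364·0.642 = 1.949369; cosh(ωT) = 3.583308, sinh(ωT) = 3.440944
x(T) = p + (x₀−p)·cosh(ωT) + (ẋ₀/ω)·sinh(ωT) ⇒ p·(1 − cosh) = x(T) − x₀·cosh − (ẋ₀/ω)·sinh
numerator   = 1.9577 − (0.4250)·3.583308 − (1.1353/3.0364)·3.440944 = -0.851764
denominator = 1 − 3.583308 = -2.583308
p = -0.851764 / -2.583308 = 0.3297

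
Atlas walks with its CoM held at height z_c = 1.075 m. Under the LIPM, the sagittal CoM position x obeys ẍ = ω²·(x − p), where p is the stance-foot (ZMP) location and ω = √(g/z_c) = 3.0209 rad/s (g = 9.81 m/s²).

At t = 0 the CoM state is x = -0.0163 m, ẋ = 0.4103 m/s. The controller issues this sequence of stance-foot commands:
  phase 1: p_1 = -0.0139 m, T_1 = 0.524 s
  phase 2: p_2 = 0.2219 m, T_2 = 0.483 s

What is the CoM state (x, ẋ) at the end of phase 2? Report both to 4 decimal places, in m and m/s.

phase 1: p=-0.0139, T=0.524, ωT=1.582952, cosh=2.537337, sinh=2.331969; start (x,ẋ)=(-0.016300, 0.410300) → end (x,ẋ)=(0.296740, 1.024162)
phase 2: p=0.2219, T=0.483, ωT=1.459095, cosh=2.267255, sinh=2.034808; start (x,ẋ)=(0.296740, 1.024162) → end (x,ẋ)=(1.081432, 2.782072)

x = 1.0814, ẋ = 2.7821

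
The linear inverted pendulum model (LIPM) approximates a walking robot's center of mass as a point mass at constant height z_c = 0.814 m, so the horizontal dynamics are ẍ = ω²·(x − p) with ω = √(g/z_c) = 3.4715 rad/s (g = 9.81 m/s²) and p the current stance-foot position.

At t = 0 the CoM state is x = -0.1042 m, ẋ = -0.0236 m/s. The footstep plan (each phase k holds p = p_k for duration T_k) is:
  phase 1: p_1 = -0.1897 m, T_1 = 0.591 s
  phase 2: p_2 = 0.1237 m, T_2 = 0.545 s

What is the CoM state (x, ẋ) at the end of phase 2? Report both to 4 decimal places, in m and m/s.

x = 1.0924, ẋ = 3.5206

phase 1: p=-0.1897, T=0.591, ωT=2.051656, cosh=3.954651, sinh=3.826129; start (x,ẋ)=(-0.104200, -0.023600) → end (x,ẋ)=(0.122412, 1.042316)
phase 2: p=0.1237, T=0.545, ωT=1.891968, cosh=3.391590, sinh=3.240815; start (x,ẋ)=(0.122412, 1.042316) → end (x,ẋ)=(1.092384, 3.520615)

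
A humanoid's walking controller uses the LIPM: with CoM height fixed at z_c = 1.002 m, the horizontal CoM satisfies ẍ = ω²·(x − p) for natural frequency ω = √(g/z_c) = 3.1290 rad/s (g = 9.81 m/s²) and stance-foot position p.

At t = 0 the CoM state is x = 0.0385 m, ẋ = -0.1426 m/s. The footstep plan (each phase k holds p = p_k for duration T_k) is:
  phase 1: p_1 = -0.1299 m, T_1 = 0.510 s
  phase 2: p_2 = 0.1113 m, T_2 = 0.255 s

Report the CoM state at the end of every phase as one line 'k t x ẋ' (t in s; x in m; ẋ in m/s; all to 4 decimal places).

1 0.5100 0.1947 0.8799
2 0.7650 0.4716 1.4062

phase 1: p=-0.1299, T=0.510, ωT=1.595790, cosh=2.567486, sinh=2.364738; start (x,ẋ)=(0.038500, -0.142600) → end (x,ẋ)=(0.194695, 0.879913)
phase 2: p=0.1113, T=0.255, ωT=0.797895, cosh=1.335568, sinh=0.885293; start (x,ẋ)=(0.194695, 0.879913) → end (x,ẋ)=(0.471635, 1.406194)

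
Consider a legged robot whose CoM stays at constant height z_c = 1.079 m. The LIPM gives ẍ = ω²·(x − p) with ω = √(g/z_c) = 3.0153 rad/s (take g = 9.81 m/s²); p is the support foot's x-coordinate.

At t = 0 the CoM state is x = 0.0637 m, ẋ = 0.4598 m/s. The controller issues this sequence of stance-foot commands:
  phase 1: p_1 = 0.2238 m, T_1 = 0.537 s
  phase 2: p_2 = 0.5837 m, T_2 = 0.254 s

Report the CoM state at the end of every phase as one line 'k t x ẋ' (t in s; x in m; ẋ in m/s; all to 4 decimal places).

phase 1: p=0.2238, T=0.537, ωT=1.619216, cosh=2.623592, sinh=2.425538; start (x,ẋ)=(0.063700, 0.459800) → end (x,ẋ)=(0.173631, 0.035400)
phase 2: p=0.5837, T=0.254, ωT=0.765886, cosh=1.307911, sinh=0.842989; start (x,ẋ)=(0.173631, 0.035400) → end (x,ẋ)=(0.057263, -0.996040)

1 0.5370 0.1736 0.0354
2 0.7910 0.0573 -0.9960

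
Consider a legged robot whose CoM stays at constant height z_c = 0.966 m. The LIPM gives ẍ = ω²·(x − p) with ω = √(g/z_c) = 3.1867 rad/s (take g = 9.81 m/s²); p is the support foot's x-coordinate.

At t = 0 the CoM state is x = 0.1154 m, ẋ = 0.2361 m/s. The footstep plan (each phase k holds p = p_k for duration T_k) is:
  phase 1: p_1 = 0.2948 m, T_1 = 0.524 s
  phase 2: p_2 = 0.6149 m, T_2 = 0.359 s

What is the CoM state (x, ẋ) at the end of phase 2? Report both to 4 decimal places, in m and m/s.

phase 1: p=0.2948, T=0.524, ωT=1.669831, cosh=2.749774, sinh=2.561495; start (x,ẋ)=(0.115400, 0.236100) → end (x,ẋ)=(-0.008730, -0.815170)
phase 2: p=0.6149, T=0.359, ωT=1.144025, cosh=1.728957, sinh=1.410423; start (x,ẋ)=(-0.008730, -0.815170) → end (x,ẋ)=(-0.824122, -4.212359)

x = -0.8241, ẋ = -4.2124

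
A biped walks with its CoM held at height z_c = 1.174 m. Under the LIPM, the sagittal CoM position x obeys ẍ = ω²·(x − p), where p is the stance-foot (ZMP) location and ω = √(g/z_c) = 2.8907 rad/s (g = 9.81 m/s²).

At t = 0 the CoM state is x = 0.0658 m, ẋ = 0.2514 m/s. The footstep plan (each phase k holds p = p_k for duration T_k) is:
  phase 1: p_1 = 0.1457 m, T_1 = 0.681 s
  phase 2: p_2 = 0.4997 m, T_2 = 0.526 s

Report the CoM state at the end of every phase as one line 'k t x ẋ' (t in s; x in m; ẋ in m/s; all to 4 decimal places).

phase 1: p=0.1457, T=0.681, ωT=1.968567, cosh=3.650032, sinh=3.510375; start (x,ẋ)=(0.065800, 0.251400) → end (x,ẋ)=(0.159355, 0.106837)
phase 2: p=0.4997, T=0.526, ωT=1.520508, cosh=2.396575, sinh=2.177974; start (x,ẋ)=(0.159355, 0.106837) → end (x,ẋ)=(-0.235467, -1.886726)

1 0.6810 0.1594 0.1068
2 1.2070 -0.2355 -1.8867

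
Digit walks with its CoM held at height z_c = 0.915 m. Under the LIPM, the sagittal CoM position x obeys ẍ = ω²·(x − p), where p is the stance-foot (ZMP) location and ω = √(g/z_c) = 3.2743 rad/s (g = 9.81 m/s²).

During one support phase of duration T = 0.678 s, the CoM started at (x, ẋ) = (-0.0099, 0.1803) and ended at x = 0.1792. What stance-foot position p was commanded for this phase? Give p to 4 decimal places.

p = 0.0069

ωT = 3.2743·0.678 = 2.219975; cosh(ωT) = 4.657858, sinh(ωT) = 4.549246
x(T) = p + (x₀−p)·cosh(ωT) + (ẋ₀/ω)·sinh(ωT) ⇒ p·(1 − cosh) = x(T) − x₀·cosh − (ẋ₀/ω)·sinh
numerator   = 0.1792 − (-0.0099)·4.657858 − (0.1803/3.2743)·4.549246 = -0.025192
denominator = 1 − 4.657858 = -3.657858
p = -0.025192 / -3.657858 = 0.0069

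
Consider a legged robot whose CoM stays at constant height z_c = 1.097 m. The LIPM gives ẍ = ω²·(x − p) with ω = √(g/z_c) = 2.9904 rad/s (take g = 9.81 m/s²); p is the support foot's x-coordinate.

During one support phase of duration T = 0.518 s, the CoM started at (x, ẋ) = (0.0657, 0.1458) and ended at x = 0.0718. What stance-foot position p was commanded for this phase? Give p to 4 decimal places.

p = 0.1366

ωT = 2.9904·0.518 = 1.549027; cosh(ωT) = 2.459672, sinh(ωT) = 2.247217
x(T) = p + (x₀−p)·cosh(ωT) + (ẋ₀/ω)·sinh(ωT) ⇒ p·(1 − cosh) = x(T) − x₀·cosh − (ẋ₀/ω)·sinh
numerator   = 0.0718 − (0.0657)·2.459672 − (0.1458/2.9904)·2.247217 = -0.199366
denominator = 1 − 2.459672 = -1.459672
p = -0.199366 / -1.459672 = 0.1366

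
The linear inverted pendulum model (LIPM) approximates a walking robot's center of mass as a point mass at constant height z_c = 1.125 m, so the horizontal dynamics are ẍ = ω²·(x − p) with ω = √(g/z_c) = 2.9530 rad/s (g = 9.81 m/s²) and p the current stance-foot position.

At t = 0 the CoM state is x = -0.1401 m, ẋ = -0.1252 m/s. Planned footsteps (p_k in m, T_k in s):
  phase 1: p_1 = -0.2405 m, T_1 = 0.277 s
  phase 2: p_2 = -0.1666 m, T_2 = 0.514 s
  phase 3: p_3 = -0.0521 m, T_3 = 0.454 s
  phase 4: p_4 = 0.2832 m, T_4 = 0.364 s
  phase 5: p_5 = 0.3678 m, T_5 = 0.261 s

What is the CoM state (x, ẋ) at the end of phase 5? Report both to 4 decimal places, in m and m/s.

phase 1: p=-0.2405, T=0.277, ωT=0.817981, cosh=1.353621, sinh=0.912299; start (x,ẋ)=(-0.140100, -0.125200) → end (x,ẋ)=(-0.143276, 0.101006)
phase 2: p=-0.1666, T=0.514, ωT=1.517842, cosh=2.390777, sinh=2.171592; start (x,ẋ)=(-0.143276, 0.101006) → end (x,ẋ)=(-0.036558, 0.391055)
phase 3: p=-0.0521, T=0.454, ωT=1.340662, cosh=2.041622, sinh=1.779950; start (x,ẋ)=(-0.036558, 0.391055) → end (x,ẋ)=(0.215343, 0.880077)
phase 4: p=0.2832, T=0.364, ωT=1.074892, cosh=1.635506, sinh=1.294171; start (x,ẋ)=(0.215343, 0.880077) → end (x,ẋ)=(0.557918, 1.180041)
phase 5: p=0.3678, T=0.261, ωT=0.770733, cosh=1.312012, sinh=0.849338; start (x,ẋ)=(0.557918, 1.180041) → end (x,ẋ)=(0.956639, 2.025063)

x = 0.9566, ẋ = 2.0251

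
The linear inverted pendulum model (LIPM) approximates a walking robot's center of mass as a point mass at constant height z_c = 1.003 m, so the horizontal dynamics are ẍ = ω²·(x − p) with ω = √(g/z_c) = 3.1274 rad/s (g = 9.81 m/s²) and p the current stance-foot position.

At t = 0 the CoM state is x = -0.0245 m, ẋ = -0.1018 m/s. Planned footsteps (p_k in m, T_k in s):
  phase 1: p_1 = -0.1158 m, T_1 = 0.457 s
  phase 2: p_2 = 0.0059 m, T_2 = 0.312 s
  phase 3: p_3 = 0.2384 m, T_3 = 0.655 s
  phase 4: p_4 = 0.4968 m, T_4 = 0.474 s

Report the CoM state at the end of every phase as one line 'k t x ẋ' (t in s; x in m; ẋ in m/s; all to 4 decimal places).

phase 1: p=-0.1158, T=0.457, ωT=1.429222, cosh=2.207472, sinh=1.967977; start (x,ẋ)=(-0.024500, -0.101800) → end (x,ẋ)=(0.021683, 0.337199)
phase 2: p=0.0059, T=0.312, ωT=0.975749, cosh=1.515032, sinh=1.138122; start (x,ẋ)=(0.021683, 0.337199) → end (x,ẋ)=(0.152524, 0.567043)
phase 3: p=0.2384, T=0.655, ωT=2.048447, cosh=3.942391, sinh=3.813456; start (x,ẋ)=(0.152524, 0.567043) → end (x,ẋ)=(0.591279, 1.211334)
phase 4: p=0.4968, T=0.474, ωT=1.482388, cosh=2.315271, sinh=2.088176; start (x,ẋ)=(0.591279, 1.211334) → end (x,ẋ)=(1.524357, 3.421570)

1 0.4570 0.0217 0.3372
2 0.7690 0.1525 0.5670
3 1.4240 0.5913 1.2113
4 1.8980 1.5244 3.4216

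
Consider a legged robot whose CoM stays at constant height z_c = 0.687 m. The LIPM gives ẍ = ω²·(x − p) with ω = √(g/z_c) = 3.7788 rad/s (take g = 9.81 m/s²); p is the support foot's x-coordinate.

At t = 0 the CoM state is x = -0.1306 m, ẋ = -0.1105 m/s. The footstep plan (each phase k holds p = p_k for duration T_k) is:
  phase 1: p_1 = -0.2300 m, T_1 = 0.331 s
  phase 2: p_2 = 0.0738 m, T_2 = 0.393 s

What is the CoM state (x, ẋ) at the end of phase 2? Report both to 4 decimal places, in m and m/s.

phase 1: p=-0.2300, T=0.331, ωT=1.250783, cosh=1.889678, sinh=1.603398; start (x,ẋ)=(-0.130600, -0.110500) → end (x,ẋ)=(-0.089053, 0.393447)
phase 2: p=0.0738, T=0.393, ωT=1.485068, cosh=2.320877, sinh=2.094390; start (x,ẋ)=(-0.089053, 0.393447) → end (x,ẋ)=(-0.086094, -0.375719)

x = -0.0861, ẋ = -0.3757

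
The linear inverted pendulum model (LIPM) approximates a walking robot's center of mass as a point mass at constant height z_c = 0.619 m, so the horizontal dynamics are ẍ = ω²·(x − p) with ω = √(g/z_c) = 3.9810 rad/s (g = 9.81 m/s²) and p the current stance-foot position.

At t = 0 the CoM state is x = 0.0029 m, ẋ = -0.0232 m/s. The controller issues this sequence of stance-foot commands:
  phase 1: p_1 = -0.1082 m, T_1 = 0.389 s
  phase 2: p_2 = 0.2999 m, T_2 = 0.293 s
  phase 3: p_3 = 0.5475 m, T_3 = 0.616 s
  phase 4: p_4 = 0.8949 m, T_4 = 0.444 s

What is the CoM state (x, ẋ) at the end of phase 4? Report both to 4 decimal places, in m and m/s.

phase 1: p=-0.1082, T=0.389, ωT=1.548609, cosh=2.458732, sinh=2.246189; start (x,ẋ)=(0.002900, -0.023200) → end (x,ẋ)=(0.151875, 0.936422)
phase 2: p=0.2999, T=0.293, ωT=1.166433, cosh=1.760998, sinh=1.449522; start (x,ẋ)=(0.151875, 0.936422) → end (x,ẋ)=(0.380189, 0.794853)
phase 3: p=0.5475, T=0.616, ωT=2.452296, cosh=5.850540, sinh=5.764444; start (x,ẋ)=(0.380189, 0.794853) → end (x,ẋ)=(0.719580, 0.810827)
phase 4: p=0.8949, T=0.444, ωT=1.767564, cosh=3.013659, sinh=2.842910; start (x,ẋ)=(0.719580, 0.810827) → end (x,ẋ)=(0.945572, 0.459346)

x = 0.9456, ẋ = 0.4593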